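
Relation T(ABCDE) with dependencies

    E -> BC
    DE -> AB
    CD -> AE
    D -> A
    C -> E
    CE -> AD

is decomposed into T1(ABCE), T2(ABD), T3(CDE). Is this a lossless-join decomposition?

Yes

Chase test. Columns are ABCDE; row i has aⱼ where attribute j ∈ Ti, else bᵢⱼ.
Initial tableau (one row per fragment):
  row 1: a1 a2 a3 b14 a5
  row 2: a1 a2 b23 a4 b25
  row 3: b31 b32 a3 a4 a5
Rows 1 and 3 agree on E; apply E→BC and equate their BC entries.
Rows 2 and 3 agree on D; apply D→A and equate their A entries.
Rows 1 and 3 agree on CE; apply CE→AD and equate their AD entries.
Row 1 is now all distinguished symbols — the join is lossless.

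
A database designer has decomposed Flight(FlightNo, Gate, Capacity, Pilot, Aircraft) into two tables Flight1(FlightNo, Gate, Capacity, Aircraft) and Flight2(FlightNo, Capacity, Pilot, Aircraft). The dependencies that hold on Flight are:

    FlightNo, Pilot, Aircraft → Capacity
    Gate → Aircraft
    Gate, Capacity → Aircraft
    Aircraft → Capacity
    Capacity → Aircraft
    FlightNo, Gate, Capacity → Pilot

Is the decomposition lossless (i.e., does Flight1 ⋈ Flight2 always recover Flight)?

No

Common attributes: Flight1 ∩ Flight2 = {FlightNo, Capacity, Aircraft}.
No dependency enlarges {FlightNo, Capacity, Aircraft}, so (FlightNo, Capacity, Aircraft)⁺ = {FlightNo, Capacity, Aircraft}.
The closure contains neither all of Flight1 = {FlightNo, Gate, Capacity, Aircraft} nor all of Flight2 = {FlightNo, Capacity, Pilot, Aircraft}, so the common attributes are not a superkey of either fragment. The join is lossy.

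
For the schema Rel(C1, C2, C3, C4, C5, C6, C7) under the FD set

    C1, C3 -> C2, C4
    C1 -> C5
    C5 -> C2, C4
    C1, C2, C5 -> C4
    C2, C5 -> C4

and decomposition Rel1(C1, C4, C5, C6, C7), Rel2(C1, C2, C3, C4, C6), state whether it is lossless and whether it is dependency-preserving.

Lossless test: (C1, C4, C6)⁺ = {C1, C2, C4, C5, C6}, which is a superkey of neither fragment — lossy.
Dependency preservation: the restricted closure of {C5} across the fragments never reaches {C2, C4}, so C5 → C2, C4 cannot be enforced without a join — not preserved.

lossy and not dependency-preserving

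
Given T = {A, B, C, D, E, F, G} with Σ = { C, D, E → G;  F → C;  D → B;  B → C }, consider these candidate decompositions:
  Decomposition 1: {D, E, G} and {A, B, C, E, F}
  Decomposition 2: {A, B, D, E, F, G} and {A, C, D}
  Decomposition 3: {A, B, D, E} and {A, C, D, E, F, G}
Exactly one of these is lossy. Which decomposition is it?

Decomposition 1

Decomposition 1: common = {E}, closure = {E} → lossy.
Decomposition 2: common = {A, D}, closure = {A, B, C, D} → lossless.
Decomposition 3: common = {A, D, E}, closure = {A, B, C, D, E, G} → lossless.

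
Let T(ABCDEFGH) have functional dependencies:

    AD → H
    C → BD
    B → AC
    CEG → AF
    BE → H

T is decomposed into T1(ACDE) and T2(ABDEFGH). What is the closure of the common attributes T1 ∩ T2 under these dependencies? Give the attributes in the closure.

T1 ∩ T2 = {ADE}.
AD → H applies, adding H
Closure: {ADEH}.

ADEH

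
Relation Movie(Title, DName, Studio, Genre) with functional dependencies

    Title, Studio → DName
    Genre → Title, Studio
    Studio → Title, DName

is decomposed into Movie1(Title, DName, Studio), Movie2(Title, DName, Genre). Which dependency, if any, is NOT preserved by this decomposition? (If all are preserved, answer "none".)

Check Genre → Title, Studio: no single fragment contains all of {Title, Studio, Genre}, and the restricted closure of {Genre} across the fragments never reaches {Title, Studio}.
Title, Studio → DName is preserved.
Studio → Title, DName is preserved.

Genre → Title, Studio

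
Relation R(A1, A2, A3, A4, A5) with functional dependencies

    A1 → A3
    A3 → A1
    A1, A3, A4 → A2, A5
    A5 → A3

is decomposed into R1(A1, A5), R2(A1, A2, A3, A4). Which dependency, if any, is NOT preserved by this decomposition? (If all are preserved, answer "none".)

A1, A3, A4 → A2, A5

Check A1, A3, A4 → A2, A5: no single fragment contains all of {A1, A2, A3, A4, A5}, and the restricted closure of {A1, A3, A4} across the fragments never reaches {A2, A5}.
A1 → A3 is preserved.
A3 → A1 is preserved.
A5 → A3 is preserved.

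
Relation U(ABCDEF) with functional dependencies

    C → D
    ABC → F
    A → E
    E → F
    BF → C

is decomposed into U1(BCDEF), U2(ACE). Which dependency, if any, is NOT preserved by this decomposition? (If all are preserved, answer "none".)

none

C → D lies within U1.
ABC → F: restricted closure across fragments reaches F.
A → E lies within U2.
E → F lies within U1.
BF → C lies within U1.
Every dependency is enforceable on the fragments, so the decomposition is dependency-preserving.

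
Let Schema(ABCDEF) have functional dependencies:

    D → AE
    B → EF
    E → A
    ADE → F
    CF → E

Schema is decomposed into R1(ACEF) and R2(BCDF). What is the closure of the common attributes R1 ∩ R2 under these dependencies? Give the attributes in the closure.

ACEF

R1 ∩ R2 = {CF}.
CF → E applies, adding E
E → A applies, adding A
Closure: {ACEF}.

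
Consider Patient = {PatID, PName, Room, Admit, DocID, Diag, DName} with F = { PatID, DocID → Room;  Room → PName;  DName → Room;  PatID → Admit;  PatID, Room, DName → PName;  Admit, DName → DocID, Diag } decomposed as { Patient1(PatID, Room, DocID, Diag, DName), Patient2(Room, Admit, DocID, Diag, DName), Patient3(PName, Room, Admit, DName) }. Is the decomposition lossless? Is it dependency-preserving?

lossy and not dependency-preserving

Lossless test (chase): Rows 1 and 2 agree on Room; apply Room→PName and equate their PName entries. Rows 1 and 3 agree on Room; apply Room→PName and equate their PName entries. Rows 2 and 3 agree on Admit, DName; apply Admit, DName→DocID, Diag and equate their DocID, Diag entries. No row becomes fully distinguished — the join is lossy.
Dependency preservation: the restricted closure of {PatID} across the fragments never reaches {Admit}, so PatID → Admit cannot be enforced without a join — not preserved.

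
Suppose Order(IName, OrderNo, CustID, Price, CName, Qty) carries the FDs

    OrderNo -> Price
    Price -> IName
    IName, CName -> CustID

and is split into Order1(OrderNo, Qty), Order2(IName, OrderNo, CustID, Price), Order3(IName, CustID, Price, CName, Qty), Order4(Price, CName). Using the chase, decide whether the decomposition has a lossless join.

No

Chase test. Columns are IName, OrderNo, CustID, Price, CName, Qty; row i has aⱼ where attribute j ∈ Orderi, else bᵢⱼ.
Initial tableau (one row per fragment):
  row 1: b11 a2 b13 b14 b15 a6
  row 2: a1 a2 a3 a4 b25 b26
  row 3: a1 b32 a3 a4 a5 a6
  row 4: b41 b42 b43 a4 a5 b46
Rows 1 and 2 agree on OrderNo; apply OrderNo→Price and equate their Price entries.
Rows 1 and 2 agree on Price; apply Price→IName and equate their IName entries.
Rows 1 and 4 agree on Price; apply Price→IName and equate their IName entries.
Rows 3 and 4 agree on IName, CName; apply IName, CName→CustID and equate their CustID entries.
No row becomes fully distinguished — the join is lossy.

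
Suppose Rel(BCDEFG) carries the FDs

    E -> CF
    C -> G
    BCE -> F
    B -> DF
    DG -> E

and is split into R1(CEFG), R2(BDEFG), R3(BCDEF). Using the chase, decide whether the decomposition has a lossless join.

Yes

Chase test. Columns are BCDEFG; row i has aⱼ where attribute j ∈ Ri, else bᵢⱼ.
Initial tableau (one row per fragment):
  row 1: b11 a2 b13 a4 a5 a6
  row 2: a1 b22 a3 a4 a5 a6
  row 3: a1 a2 a3 a4 a5 b36
Rows 1 and 2 agree on E; apply E→CF and equate their CF entries.
Rows 1 and 3 agree on C; apply C→G and equate their G entries.
Row 2 is now all distinguished symbols — the join is lossless.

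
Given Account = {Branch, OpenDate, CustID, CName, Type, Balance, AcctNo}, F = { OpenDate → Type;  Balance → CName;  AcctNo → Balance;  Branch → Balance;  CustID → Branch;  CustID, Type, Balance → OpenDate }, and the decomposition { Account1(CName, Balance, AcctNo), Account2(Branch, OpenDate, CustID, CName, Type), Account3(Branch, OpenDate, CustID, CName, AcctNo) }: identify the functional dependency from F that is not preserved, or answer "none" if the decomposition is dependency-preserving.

Branch → Balance

Check Branch → Balance: no single fragment contains all of {Branch, Balance}, and the restricted closure of {Branch} across the fragments never reaches {Balance}.
OpenDate → Type is preserved.
Balance → CName is preserved.
AcctNo → Balance is preserved.
CustID → Branch is preserved.
CustID, Type, Balance → OpenDate is preserved.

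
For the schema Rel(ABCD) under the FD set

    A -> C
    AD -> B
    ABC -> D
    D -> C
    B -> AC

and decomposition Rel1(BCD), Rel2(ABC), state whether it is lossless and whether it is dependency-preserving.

lossless but not dependency-preserving

Lossless test: (BC)⁺ = {ABCD}, which contains all of one fragment — lossless.
Dependency preservation: the restricted closure of {AD} across the fragments never reaches {B}, so AD → B cannot be enforced without a join — not preserved.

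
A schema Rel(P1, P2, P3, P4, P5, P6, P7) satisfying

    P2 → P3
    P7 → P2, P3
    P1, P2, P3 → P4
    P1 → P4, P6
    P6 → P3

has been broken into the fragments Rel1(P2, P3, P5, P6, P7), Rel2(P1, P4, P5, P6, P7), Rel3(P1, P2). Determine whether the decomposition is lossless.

Chase test. Columns are P1, P2, P3, P4, P5, P6, P7; row i has aⱼ where attribute j ∈ Reli, else bᵢⱼ.
Initial tableau (one row per fragment):
  row 1: b11 a2 a3 b14 a5 a6 a7
  row 2: a1 b22 b23 a4 a5 a6 a7
  row 3: a1 a2 b33 b34 b35 b36 b37
Rows 1 and 3 agree on P2; apply P2→P3 and equate their P3 entries.
Rows 1 and 2 agree on P7; apply P7→P2, P3 and equate their P2, P3 entries.
Rows 2 and 3 agree on P1, P2, P3; apply P1, P2, P3→P4 and equate their P4 entries.
Rows 2 and 3 agree on P1; apply P1→P4, P6 and equate their P4, P6 entries.
Row 2 is now all distinguished symbols — the join is lossless.

Yes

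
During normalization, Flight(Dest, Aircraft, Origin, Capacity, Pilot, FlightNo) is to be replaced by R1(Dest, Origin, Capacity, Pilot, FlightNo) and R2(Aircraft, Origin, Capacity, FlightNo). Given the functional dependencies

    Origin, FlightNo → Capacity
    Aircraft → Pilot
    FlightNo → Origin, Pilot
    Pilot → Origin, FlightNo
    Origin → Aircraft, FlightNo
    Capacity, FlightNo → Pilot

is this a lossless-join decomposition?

Yes

Common attributes: R1 ∩ R2 = {Origin, Capacity, FlightNo}.
Closure of {Origin, Capacity, FlightNo}: FlightNo → Origin, Pilot applies, adding Pilot; Origin → Aircraft, FlightNo applies, adding Aircraft. So (Origin, Capacity, FlightNo)⁺ = {Aircraft, Origin, Capacity, Pilot, FlightNo}.
This closure contains every attribute of R2, so R1 ∩ R2 → R2. The join is lossless.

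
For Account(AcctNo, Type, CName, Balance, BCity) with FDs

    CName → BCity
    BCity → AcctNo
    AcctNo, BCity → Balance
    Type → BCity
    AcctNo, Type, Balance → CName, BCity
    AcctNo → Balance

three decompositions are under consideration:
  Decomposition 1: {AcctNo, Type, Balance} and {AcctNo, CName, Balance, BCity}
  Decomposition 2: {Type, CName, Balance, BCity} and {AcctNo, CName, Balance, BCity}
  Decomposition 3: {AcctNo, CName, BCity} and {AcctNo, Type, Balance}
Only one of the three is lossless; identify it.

Decomposition 2

Decomposition 1: common = {AcctNo, Balance}, closure = {AcctNo, Balance} → lossy.
Decomposition 2: common = {CName, Balance, BCity}, closure = {AcctNo, CName, Balance, BCity} → lossless.
Decomposition 3: common = {AcctNo}, closure = {AcctNo, Balance} → lossy.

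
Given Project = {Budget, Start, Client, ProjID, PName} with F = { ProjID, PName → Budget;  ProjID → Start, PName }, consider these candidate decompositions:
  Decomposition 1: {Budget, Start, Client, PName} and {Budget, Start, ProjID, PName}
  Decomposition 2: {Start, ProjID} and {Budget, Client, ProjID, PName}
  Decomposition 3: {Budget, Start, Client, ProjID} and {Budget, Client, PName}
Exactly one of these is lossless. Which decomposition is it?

Decomposition 1: common = {Budget, Start, PName}, closure = {Budget, Start, PName} → lossy.
Decomposition 2: common = {ProjID}, closure = {Budget, Start, ProjID, PName} → lossless.
Decomposition 3: common = {Budget, Client}, closure = {Budget, Client} → lossy.

Decomposition 2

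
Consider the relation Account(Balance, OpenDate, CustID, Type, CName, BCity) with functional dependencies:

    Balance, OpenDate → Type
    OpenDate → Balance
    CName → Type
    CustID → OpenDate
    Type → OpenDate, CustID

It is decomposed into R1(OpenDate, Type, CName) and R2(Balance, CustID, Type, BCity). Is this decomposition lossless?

Common attributes: R1 ∩ R2 = {Type}.
Closure of {Type}: Type → OpenDate, CustID applies, adding OpenDate, CustID; OpenDate → Balance applies, adding Balance. So (Type)⁺ = {Balance, OpenDate, CustID, Type}.
The closure contains neither all of R1 = {OpenDate, Type, CName} nor all of R2 = {Balance, CustID, Type, BCity}, so the common attributes are not a superkey of either fragment. The join is lossy.

No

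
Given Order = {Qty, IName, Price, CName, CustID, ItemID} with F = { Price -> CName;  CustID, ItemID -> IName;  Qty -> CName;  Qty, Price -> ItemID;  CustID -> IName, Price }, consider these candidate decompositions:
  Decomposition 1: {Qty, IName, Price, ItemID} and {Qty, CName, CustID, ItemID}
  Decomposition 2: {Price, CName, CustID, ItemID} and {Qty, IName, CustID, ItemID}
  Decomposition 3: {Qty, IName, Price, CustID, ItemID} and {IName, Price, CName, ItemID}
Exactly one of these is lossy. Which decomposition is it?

Decomposition 1

Decomposition 1: common = {Qty, ItemID}, closure = {Qty, CName, ItemID} → lossy.
Decomposition 2: common = {CustID, ItemID}, closure = {IName, Price, CName, CustID, ItemID} → lossless.
Decomposition 3: common = {IName, Price, ItemID}, closure = {IName, Price, CName, ItemID} → lossless.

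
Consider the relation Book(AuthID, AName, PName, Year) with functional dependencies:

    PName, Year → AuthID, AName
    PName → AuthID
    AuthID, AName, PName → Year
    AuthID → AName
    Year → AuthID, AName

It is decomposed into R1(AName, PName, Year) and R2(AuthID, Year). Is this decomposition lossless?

Yes

Common attributes: R1 ∩ R2 = {Year}.
Closure of {Year}: Year → AuthID, AName applies, adding AuthID, AName. So (Year)⁺ = {AuthID, AName, Year}.
This closure contains every attribute of R2, so R1 ∩ R2 → R2. The join is lossless.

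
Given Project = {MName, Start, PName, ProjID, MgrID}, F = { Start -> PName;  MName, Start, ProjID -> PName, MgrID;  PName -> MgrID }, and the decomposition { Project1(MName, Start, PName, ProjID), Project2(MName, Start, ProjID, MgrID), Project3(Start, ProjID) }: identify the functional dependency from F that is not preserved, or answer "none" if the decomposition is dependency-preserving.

Check PName → MgrID: no single fragment contains all of {PName, MgrID}, and the restricted closure of {PName} across the fragments never reaches {MgrID}.
Start → PName is preserved.
MName, Start, ProjID → PName, MgrID is preserved.

PName -> MgrID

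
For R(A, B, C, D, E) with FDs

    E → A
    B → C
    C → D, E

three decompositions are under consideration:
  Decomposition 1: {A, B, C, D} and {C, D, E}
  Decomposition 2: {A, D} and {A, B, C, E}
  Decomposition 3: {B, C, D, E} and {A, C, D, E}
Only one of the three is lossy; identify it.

Decomposition 1: common = {C, D}, closure = {A, C, D, E} → lossless.
Decomposition 2: common = {A}, closure = {A} → lossy.
Decomposition 3: common = {C, D, E}, closure = {A, C, D, E} → lossless.

Decomposition 2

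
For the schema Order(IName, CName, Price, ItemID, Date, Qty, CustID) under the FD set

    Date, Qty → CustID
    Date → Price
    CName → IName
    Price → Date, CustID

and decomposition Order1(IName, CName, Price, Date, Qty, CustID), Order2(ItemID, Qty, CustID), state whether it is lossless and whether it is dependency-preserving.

lossy but dependency-preserving

Lossless test: (Qty, CustID)⁺ = {Qty, CustID}, which is a superkey of neither fragment — lossy.
Dependency preservation: every FD's attributes lie within a single fragment, so each can be enforced locally — preserved.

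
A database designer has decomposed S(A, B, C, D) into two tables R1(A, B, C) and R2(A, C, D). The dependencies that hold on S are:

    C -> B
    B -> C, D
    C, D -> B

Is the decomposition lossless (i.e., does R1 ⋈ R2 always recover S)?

Yes

Common attributes: R1 ∩ R2 = {A, C}.
Closure of {A, C}: C → B applies, adding B; B → C, D applies, adding D. So (A, C)⁺ = {A, B, C, D}.
This closure contains every attribute of R1, so R1 ∩ R2 → R1. The join is lossless.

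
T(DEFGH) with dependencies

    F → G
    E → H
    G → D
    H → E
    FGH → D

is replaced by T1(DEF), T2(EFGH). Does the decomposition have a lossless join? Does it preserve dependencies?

lossless but not dependency-preserving

Lossless test: (EF)⁺ = {DEFGH}, which contains all of one fragment — lossless.
Dependency preservation: the restricted closure of {G} across the fragments never reaches {D}, so G → D cannot be enforced without a join — not preserved.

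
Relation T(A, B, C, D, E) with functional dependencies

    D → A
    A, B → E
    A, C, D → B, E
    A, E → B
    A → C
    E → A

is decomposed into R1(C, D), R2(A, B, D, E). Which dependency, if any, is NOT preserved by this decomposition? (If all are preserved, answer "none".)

Check A → C: no single fragment contains all of {A, C}, and the restricted closure of {A} across the fragments never reaches {C}.
D → A is preserved.
A, B → E is preserved.
A, C, D → B, E is preserved.
A, E → B is preserved.
E → A is preserved.

A → C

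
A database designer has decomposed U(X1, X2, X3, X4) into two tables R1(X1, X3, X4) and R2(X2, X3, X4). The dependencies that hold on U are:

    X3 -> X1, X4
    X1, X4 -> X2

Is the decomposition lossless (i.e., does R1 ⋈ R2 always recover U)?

Yes

Common attributes: R1 ∩ R2 = {X3, X4}.
Closure of {X3, X4}: X3 → X1, X4 applies, adding X1; X1, X4 → X2 applies, adding X2. So (X3, X4)⁺ = {X1, X2, X3, X4}.
This closure contains every attribute of R1, so R1 ∩ R2 → R1. The join is lossless.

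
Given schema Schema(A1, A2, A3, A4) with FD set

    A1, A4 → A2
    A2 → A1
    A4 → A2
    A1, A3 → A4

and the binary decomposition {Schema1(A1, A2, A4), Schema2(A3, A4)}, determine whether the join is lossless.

Common attributes: Schema1 ∩ Schema2 = {A4}.
Closure of {A4}: A4 → A2 applies, adding A2; A2 → A1 applies, adding A1. So (A4)⁺ = {A1, A2, A4}.
This closure contains every attribute of Schema1, so Schema1 ∩ Schema2 → Schema1. The join is lossless.

Yes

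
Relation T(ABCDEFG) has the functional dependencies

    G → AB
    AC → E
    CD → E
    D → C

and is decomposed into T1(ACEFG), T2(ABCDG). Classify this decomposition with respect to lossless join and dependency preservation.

lossy and not dependency-preserving

Lossless test: (ACG)⁺ = {ABCEG}, which is a superkey of neither fragment — lossy.
Dependency preservation: the restricted closure of {CD} across the fragments never reaches {E}, so CD → E cannot be enforced without a join — not preserved.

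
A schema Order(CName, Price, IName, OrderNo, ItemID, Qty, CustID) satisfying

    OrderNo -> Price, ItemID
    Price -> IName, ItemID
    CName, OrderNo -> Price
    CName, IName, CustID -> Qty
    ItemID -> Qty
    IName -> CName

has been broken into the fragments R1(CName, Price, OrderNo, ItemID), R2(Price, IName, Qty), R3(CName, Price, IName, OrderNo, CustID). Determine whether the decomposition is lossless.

Chase test. Columns are CName, Price, IName, OrderNo, ItemID, Qty, CustID; row i has aⱼ where attribute j ∈ Ri, else bᵢⱼ.
Initial tableau (one row per fragment):
  row 1: a1 a2 b13 a4 a5 b16 b17
  row 2: b21 a2 a3 b24 b25 a6 b27
  row 3: a1 a2 a3 a4 b35 b36 a7
Rows 1 and 3 agree on OrderNo; apply OrderNo→Price, ItemID and equate their Price, ItemID entries.
Rows 1 and 2 agree on Price; apply Price→IName, ItemID and equate their IName, ItemID entries.
Rows 1 and 2 agree on ItemID; apply ItemID→Qty and equate their Qty entries.
Rows 1 and 3 agree on ItemID; apply ItemID→Qty and equate their Qty entries.
Rows 1 and 2 agree on IName; apply IName→CName and equate their CName entries.
Row 3 is now all distinguished symbols — the join is lossless.

Yes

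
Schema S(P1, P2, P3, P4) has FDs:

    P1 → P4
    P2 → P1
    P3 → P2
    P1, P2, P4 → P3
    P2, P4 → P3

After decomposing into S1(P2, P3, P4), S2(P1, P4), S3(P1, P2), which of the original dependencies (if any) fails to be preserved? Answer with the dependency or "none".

none

P1 → P4 lies within S2.
P2 → P1 lies within S3.
P3 → P2 lies within S1.
P1, P2, P4 → P3: restricted closure across fragments reaches P3.
P2, P4 → P3 lies within S1.
Every dependency is enforceable on the fragments, so the decomposition is dependency-preserving.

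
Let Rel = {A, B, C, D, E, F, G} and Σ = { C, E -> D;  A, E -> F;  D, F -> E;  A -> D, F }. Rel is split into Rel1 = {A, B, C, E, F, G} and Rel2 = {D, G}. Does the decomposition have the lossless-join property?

Common attributes: Rel1 ∩ Rel2 = {G}.
No dependency enlarges {G}, so (G)⁺ = {G}.
The closure contains neither all of Rel1 = {A, B, C, E, F, G} nor all of Rel2 = {D, G}, so the common attributes are not a superkey of either fragment. The join is lossy.

No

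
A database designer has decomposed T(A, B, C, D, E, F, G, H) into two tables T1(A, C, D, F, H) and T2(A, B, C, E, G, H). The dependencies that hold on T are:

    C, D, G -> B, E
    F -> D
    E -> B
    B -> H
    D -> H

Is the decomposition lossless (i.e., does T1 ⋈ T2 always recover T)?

No

Common attributes: T1 ∩ T2 = {A, C, H}.
No dependency enlarges {A, C, H}, so (A, C, H)⁺ = {A, C, H}.
The closure contains neither all of T1 = {A, C, D, F, H} nor all of T2 = {A, B, C, E, G, H}, so the common attributes are not a superkey of either fragment. The join is lossy.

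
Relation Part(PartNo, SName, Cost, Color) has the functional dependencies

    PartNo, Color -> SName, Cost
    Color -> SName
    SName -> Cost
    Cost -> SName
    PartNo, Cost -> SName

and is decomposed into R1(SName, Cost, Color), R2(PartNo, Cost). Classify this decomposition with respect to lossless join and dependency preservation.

Lossless test: (Cost)⁺ = {SName, Cost}, which is a superkey of neither fragment — lossy.
Dependency preservation: PartNo, Color → SName, Cost; PartNo, Cost → SName are not contained in any single fragment, but the restricted closure of each left-hand side across the fragments still reaches the right-hand side; the remaining FDs each lie inside some fragment. All dependencies are preserved.

lossy but dependency-preserving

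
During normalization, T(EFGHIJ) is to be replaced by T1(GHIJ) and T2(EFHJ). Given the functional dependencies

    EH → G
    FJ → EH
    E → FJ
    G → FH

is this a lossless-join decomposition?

No

Common attributes: T1 ∩ T2 = {HJ}.
No dependency enlarges {HJ}, so (HJ)⁺ = {HJ}.
The closure contains neither all of T1 = {GHIJ} nor all of T2 = {EFHJ}, so the common attributes are not a superkey of either fragment. The join is lossy.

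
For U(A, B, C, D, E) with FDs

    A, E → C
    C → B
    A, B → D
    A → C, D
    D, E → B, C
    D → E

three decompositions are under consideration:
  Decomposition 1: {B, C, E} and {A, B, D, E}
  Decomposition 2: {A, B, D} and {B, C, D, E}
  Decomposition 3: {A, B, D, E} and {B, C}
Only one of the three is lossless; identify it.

Decomposition 2

Decomposition 1: common = {B, E}, closure = {B, E} → lossy.
Decomposition 2: common = {B, D}, closure = {B, C, D, E} → lossless.
Decomposition 3: common = {B}, closure = {B} → lossy.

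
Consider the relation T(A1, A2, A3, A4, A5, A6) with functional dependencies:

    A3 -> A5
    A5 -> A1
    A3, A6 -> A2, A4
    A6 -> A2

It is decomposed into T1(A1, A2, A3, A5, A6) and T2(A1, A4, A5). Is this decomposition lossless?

Common attributes: T1 ∩ T2 = {A1, A5}.
No dependency enlarges {A1, A5}, so (A1, A5)⁺ = {A1, A5}.
The closure contains neither all of T1 = {A1, A2, A3, A5, A6} nor all of T2 = {A1, A4, A5}, so the common attributes are not a superkey of either fragment. The join is lossy.

No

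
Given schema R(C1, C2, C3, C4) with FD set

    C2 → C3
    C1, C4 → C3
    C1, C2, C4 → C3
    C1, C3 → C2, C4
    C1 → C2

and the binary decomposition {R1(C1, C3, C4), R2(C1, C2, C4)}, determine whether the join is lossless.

Common attributes: R1 ∩ R2 = {C1, C4}.
Closure of {C1, C4}: C1, C4 → C3 applies, adding C3; C1, C3 → C2, C4 applies, adding C2. So (C1, C4)⁺ = {C1, C2, C3, C4}.
This closure contains every attribute of R1, so R1 ∩ R2 → R1. The join is lossless.

Yes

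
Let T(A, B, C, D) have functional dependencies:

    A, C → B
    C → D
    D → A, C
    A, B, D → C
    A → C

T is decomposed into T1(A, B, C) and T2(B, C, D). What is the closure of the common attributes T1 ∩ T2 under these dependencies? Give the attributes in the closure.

A, B, C, D

T1 ∩ T2 = {B, C}.
C → D applies, adding D
D → A, C applies, adding A
Closure: {A, B, C, D}.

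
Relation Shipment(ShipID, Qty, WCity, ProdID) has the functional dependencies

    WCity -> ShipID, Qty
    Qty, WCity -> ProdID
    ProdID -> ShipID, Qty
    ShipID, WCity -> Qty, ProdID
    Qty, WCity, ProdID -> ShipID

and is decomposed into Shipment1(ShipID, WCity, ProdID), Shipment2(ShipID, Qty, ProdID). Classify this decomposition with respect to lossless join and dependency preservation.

Lossless test: (ShipID, ProdID)⁺ = {ShipID, Qty, ProdID}, which contains all of one fragment — lossless.
Dependency preservation: WCity → ShipID, Qty; Qty, WCity → ProdID; ShipID, WCity → Qty, ProdID; Qty, WCity, ProdID → ShipID are not contained in any single fragment, but the restricted closure of each left-hand side across the fragments still reaches the right-hand side; the remaining FDs each lie inside some fragment. All dependencies are preserved.

lossless and dependency-preserving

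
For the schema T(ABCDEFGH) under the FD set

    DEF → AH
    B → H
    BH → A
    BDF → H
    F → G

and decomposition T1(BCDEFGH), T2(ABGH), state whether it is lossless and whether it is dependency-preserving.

lossless but not dependency-preserving

Lossless test: (BGH)⁺ = {ABGH}, which contains all of one fragment — lossless.
Dependency preservation: the restricted closure of {DEF} across the fragments never reaches {AH}, so DEF → AH cannot be enforced without a join — not preserved.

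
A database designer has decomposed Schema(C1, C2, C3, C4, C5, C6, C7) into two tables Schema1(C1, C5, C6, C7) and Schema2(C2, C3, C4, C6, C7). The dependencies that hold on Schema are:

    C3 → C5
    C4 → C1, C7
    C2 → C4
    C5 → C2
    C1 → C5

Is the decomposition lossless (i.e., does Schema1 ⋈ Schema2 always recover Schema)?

No

Common attributes: Schema1 ∩ Schema2 = {C6, C7}.
No dependency enlarges {C6, C7}, so (C6, C7)⁺ = {C6, C7}.
The closure contains neither all of Schema1 = {C1, C5, C6, C7} nor all of Schema2 = {C2, C3, C4, C6, C7}, so the common attributes are not a superkey of either fragment. The join is lossy.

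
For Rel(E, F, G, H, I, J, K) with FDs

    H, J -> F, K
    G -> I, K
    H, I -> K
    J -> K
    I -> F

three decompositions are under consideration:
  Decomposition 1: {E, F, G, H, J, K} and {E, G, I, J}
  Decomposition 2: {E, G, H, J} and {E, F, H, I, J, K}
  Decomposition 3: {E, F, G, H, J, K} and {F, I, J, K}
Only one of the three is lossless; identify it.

Decomposition 1

Decomposition 1: common = {E, G, J}, closure = {E, F, G, I, J, K} → lossless.
Decomposition 2: common = {E, H, J}, closure = {E, F, H, J, K} → lossy.
Decomposition 3: common = {F, J, K}, closure = {F, J, K} → lossy.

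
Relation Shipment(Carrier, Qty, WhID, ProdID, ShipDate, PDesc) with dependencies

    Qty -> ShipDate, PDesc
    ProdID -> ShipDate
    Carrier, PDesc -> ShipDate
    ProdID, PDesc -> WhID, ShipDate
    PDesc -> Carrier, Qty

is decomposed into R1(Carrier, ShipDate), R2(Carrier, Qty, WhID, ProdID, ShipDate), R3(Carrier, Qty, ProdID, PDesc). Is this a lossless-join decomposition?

Chase test. Columns are Carrier, Qty, WhID, ProdID, ShipDate, PDesc; row i has aⱼ where attribute j ∈ Ri, else bᵢⱼ.
Initial tableau (one row per fragment):
  row 1: a1 b12 b13 b14 a5 b16
  row 2: a1 a2 a3 a4 a5 b26
  row 3: a1 a2 b33 a4 b35 a6
Rows 2 and 3 agree on Qty; apply Qty→ShipDate, PDesc and equate their ShipDate, PDesc entries.
Rows 2 and 3 agree on ProdID, PDesc; apply ProdID, PDesc→WhID, ShipDate and equate their WhID, ShipDate entries.
Row 2 is now all distinguished symbols — the join is lossless.

Yes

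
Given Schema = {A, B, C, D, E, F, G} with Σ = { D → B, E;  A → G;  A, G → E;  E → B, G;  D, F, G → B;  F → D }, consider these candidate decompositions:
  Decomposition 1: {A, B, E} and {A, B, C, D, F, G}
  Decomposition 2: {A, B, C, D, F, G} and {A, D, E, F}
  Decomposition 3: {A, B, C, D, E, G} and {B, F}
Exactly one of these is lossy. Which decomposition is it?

Decomposition 3

Decomposition 1: common = {A, B}, closure = {A, B, E, G} → lossless.
Decomposition 2: common = {A, D, F}, closure = {A, B, D, E, F, G} → lossless.
Decomposition 3: common = {B}, closure = {B} → lossy.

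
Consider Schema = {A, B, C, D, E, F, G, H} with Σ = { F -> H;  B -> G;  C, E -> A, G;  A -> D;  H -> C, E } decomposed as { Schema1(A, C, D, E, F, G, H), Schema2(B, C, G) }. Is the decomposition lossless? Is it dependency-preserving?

lossy but dependency-preserving

Lossless test: (C, G)⁺ = {C, G}, which is a superkey of neither fragment — lossy.
Dependency preservation: every FD's attributes lie within a single fragment, so each can be enforced locally — preserved.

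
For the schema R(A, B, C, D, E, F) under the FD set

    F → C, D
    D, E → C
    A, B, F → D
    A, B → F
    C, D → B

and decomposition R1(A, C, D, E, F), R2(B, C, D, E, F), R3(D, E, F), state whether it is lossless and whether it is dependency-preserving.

Lossless test (chase): Rows 1 and 3 agree on F; apply F→C, D and equate their C, D entries. Rows 1 and 2 agree on C, D; apply C, D→B and equate their B entries. Rows 1 and 3 agree on C, D; apply C, D→B and equate their B entries. Row 1 is now all distinguished symbols — the join is lossless.
Dependency preservation: the restricted closure of {A, B} across the fragments never reaches {F}, so A, B → F cannot be enforced without a join — not preserved.

lossless but not dependency-preserving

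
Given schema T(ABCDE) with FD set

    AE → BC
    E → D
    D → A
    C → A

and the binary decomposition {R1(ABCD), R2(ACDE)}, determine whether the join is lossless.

Common attributes: R1 ∩ R2 = {ACD}.
No dependency enlarges {ACD}, so (ACD)⁺ = {ACD}.
The closure contains neither all of R1 = {ABCD} nor all of R2 = {ACDE}, so the common attributes are not a superkey of either fragment. The join is lossy.

No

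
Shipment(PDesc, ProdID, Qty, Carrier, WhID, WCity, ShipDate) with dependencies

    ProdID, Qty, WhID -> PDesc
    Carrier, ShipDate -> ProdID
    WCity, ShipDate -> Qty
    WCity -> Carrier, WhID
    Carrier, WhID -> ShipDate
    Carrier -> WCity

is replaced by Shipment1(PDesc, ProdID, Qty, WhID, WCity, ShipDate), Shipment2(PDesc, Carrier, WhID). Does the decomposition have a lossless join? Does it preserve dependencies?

lossy and not dependency-preserving

Lossless test: (PDesc, WhID)⁺ = {PDesc, WhID}, which is a superkey of neither fragment — lossy.
Dependency preservation: the restricted closure of {Carrier, ShipDate} across the fragments never reaches {ProdID}, so Carrier, ShipDate → ProdID cannot be enforced without a join — not preserved.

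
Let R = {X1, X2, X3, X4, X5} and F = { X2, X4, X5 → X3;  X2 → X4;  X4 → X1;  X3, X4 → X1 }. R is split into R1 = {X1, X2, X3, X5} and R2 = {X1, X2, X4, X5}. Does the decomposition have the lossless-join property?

Yes

Common attributes: R1 ∩ R2 = {X1, X2, X5}.
Closure of {X1, X2, X5}: X2 → X4 applies, adding X4; X2, X4, X5 → X3 applies, adding X3. So (X1, X2, X5)⁺ = {X1, X2, X3, X4, X5}.
This closure contains every attribute of R1, so R1 ∩ R2 → R1. The join is lossless.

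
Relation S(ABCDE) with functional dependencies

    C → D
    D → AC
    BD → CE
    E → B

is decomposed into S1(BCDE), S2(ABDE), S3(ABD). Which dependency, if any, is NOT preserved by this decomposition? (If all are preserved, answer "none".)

C → D lies within S1.
D → AC: restricted closure across fragments reaches AC.
BD → CE lies within S1.
E → B lies within S1.
Every dependency is enforceable on the fragments, so the decomposition is dependency-preserving.

none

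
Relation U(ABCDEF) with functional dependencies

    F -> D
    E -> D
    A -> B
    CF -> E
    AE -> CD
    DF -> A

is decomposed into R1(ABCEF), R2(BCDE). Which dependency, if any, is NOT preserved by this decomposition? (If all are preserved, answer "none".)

F -> D

Check F → D: no single fragment contains all of {DF}, and the restricted closure of {F} across the fragments never reaches {D}.
E → D is preserved.
A → B is preserved.
CF → E is preserved.
AE → CD is preserved.
DF → A is preserved.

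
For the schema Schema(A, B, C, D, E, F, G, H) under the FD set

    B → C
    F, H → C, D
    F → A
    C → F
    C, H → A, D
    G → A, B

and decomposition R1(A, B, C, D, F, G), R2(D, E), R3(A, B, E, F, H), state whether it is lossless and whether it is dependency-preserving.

lossy and not dependency-preserving

Lossless test (chase): Rows 1 and 3 agree on B; apply B→C and equate their C entries. No row becomes fully distinguished — the join is lossy.
Dependency preservation: the restricted closure of {F, H} across the fragments never reaches {C, D}, so F, H → C, D cannot be enforced without a join — not preserved.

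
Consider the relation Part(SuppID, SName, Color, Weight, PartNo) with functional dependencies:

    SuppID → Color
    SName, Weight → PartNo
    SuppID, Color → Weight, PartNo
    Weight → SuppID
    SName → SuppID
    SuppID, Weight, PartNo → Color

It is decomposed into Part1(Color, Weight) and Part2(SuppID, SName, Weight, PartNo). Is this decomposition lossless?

Yes

Common attributes: Part1 ∩ Part2 = {Weight}.
Closure of {Weight}: Weight → SuppID applies, adding SuppID; SuppID → Color applies, adding Color; SuppID, Color → Weight, PartNo applies, adding PartNo. So (Weight)⁺ = {SuppID, Color, Weight, PartNo}.
This closure contains every attribute of Part1, so Part1 ∩ Part2 → Part1. The join is lossless.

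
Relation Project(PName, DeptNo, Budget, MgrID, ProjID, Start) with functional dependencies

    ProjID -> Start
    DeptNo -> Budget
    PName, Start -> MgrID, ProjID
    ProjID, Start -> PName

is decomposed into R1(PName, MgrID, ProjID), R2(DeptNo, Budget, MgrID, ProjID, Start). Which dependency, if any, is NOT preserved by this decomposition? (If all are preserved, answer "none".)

PName, Start -> MgrID, ProjID

Check PName, Start → MgrID, ProjID: no single fragment contains all of {PName, MgrID, ProjID, Start}, and the restricted closure of {PName, Start} across the fragments never reaches {MgrID, ProjID}.
ProjID → Start is preserved.
DeptNo → Budget is preserved.
ProjID, Start → PName is preserved.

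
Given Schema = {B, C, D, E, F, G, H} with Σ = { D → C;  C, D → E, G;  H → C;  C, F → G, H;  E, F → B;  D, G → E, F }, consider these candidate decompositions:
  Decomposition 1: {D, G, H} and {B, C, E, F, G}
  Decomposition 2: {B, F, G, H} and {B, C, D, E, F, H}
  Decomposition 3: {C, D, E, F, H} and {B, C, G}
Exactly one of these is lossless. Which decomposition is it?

Decomposition 2

Decomposition 1: common = {G}, closure = {G} → lossy.
Decomposition 2: common = {B, F, H}, closure = {B, C, F, G, H} → lossless.
Decomposition 3: common = {C}, closure = {C} → lossy.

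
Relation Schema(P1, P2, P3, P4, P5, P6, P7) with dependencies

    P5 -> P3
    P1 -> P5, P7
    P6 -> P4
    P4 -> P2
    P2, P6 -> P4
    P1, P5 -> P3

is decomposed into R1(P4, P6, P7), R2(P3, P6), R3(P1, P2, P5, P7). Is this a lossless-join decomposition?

No

Chase test. Columns are P1, P2, P3, P4, P5, P6, P7; row i has aⱼ where attribute j ∈ Ri, else bᵢⱼ.
Initial tableau (one row per fragment):
  row 1: b11 b12 b13 a4 b15 a6 a7
  row 2: b21 b22 a3 b24 b25 a6 b27
  row 3: a1 a2 b33 b34 a5 b36 a7
Rows 1 and 2 agree on P6; apply P6→P4 and equate their P4 entries.
Rows 1 and 2 agree on P4; apply P4→P2 and equate their P2 entries.
No row becomes fully distinguished — the join is lossy.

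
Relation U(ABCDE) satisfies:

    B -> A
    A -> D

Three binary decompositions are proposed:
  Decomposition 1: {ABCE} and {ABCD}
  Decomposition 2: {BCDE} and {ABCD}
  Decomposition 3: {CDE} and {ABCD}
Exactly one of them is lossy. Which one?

Decomposition 1: common = {ABC}, closure = {ABCD} → lossless.
Decomposition 2: common = {BCD}, closure = {ABCD} → lossless.
Decomposition 3: common = {CD}, closure = {CD} → lossy.

Decomposition 3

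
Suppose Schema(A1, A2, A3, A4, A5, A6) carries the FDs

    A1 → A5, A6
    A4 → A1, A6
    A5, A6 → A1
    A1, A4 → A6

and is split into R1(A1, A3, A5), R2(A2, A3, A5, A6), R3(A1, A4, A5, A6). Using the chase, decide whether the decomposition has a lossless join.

Chase test. Columns are A1, A2, A3, A4, A5, A6; row i has aⱼ where attribute j ∈ Ri, else bᵢⱼ.
Initial tableau (one row per fragment):
  row 1: a1 b12 a3 b14 a5 b16
  row 2: b21 a2 a3 b24 a5 a6
  row 3: a1 b32 b33 a4 a5 a6
Rows 1 and 3 agree on A1; apply A1→A5, A6 and equate their A5, A6 entries.
Rows 1 and 2 agree on A5, A6; apply A5, A6→A1 and equate their A1 entries.
No row becomes fully distinguished — the join is lossy.

No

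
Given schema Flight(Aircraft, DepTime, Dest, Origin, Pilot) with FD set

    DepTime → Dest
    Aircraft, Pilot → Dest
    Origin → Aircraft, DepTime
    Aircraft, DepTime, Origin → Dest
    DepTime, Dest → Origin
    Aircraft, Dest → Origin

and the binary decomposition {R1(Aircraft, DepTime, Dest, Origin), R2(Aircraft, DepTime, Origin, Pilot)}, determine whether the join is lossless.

Common attributes: R1 ∩ R2 = {Aircraft, DepTime, Origin}.
Closure of {Aircraft, DepTime, Origin}: DepTime → Dest applies, adding Dest. So (Aircraft, DepTime, Origin)⁺ = {Aircraft, DepTime, Dest, Origin}.
This closure contains every attribute of R1, so R1 ∩ R2 → R1. The join is lossless.

Yes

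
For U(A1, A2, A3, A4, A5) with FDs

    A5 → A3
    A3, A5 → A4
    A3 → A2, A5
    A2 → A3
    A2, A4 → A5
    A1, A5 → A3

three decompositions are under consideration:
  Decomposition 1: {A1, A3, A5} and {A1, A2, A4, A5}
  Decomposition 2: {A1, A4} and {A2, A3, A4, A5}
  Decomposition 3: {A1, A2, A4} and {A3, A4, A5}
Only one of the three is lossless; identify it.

Decomposition 1: common = {A1, A5}, closure = {A1, A2, A3, A4, A5} → lossless.
Decomposition 2: common = {A4}, closure = {A4} → lossy.
Decomposition 3: common = {A4}, closure = {A4} → lossy.

Decomposition 1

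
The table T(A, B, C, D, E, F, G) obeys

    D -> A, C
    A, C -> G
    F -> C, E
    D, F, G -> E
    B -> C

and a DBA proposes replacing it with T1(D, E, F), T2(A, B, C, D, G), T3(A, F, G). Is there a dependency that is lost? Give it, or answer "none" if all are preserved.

F -> C, E

Check F → C, E: no single fragment contains all of {C, E, F}, and the restricted closure of {F} across the fragments never reaches {C, E}.
D → A, C is preserved.
A, C → G is preserved.
D, F, G → E is preserved.
B → C is preserved.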